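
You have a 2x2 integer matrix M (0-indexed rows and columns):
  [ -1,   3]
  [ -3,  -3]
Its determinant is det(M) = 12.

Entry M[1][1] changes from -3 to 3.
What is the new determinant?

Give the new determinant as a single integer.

Answer: 6

Derivation:
det is linear in row 1: changing M[1][1] by delta changes det by delta * cofactor(1,1).
Cofactor C_11 = (-1)^(1+1) * minor(1,1) = -1
Entry delta = 3 - -3 = 6
Det delta = 6 * -1 = -6
New det = 12 + -6 = 6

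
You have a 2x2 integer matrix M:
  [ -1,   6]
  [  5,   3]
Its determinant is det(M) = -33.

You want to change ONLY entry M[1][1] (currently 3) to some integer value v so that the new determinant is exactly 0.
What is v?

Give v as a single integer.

det is linear in entry M[1][1]: det = old_det + (v - 3) * C_11
Cofactor C_11 = -1
Want det = 0: -33 + (v - 3) * -1 = 0
  (v - 3) = 33 / -1 = -33
  v = 3 + (-33) = -30

Answer: -30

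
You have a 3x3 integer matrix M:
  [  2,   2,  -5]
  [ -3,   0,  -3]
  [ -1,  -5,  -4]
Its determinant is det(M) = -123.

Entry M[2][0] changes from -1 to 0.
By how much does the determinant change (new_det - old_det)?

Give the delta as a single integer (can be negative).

Cofactor C_20 = -6
Entry delta = 0 - -1 = 1
Det delta = entry_delta * cofactor = 1 * -6 = -6

Answer: -6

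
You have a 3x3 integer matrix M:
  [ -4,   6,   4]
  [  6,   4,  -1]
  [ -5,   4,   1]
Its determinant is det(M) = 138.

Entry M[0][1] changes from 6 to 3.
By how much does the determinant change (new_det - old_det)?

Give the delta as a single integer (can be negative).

Cofactor C_01 = -1
Entry delta = 3 - 6 = -3
Det delta = entry_delta * cofactor = -3 * -1 = 3

Answer: 3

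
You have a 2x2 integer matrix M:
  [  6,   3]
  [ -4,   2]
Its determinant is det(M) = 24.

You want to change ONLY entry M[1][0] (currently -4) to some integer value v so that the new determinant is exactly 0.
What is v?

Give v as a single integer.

Answer: 4

Derivation:
det is linear in entry M[1][0]: det = old_det + (v - -4) * C_10
Cofactor C_10 = -3
Want det = 0: 24 + (v - -4) * -3 = 0
  (v - -4) = -24 / -3 = 8
  v = -4 + (8) = 4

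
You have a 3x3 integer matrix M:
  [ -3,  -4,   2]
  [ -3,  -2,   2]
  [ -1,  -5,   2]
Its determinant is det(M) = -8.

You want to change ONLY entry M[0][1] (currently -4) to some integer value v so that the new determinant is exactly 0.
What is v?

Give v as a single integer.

det is linear in entry M[0][1]: det = old_det + (v - -4) * C_01
Cofactor C_01 = 4
Want det = 0: -8 + (v - -4) * 4 = 0
  (v - -4) = 8 / 4 = 2
  v = -4 + (2) = -2

Answer: -2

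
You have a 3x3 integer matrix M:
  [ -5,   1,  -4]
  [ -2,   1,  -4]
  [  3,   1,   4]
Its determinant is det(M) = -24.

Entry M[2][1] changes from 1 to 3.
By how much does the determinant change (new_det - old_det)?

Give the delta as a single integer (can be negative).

Cofactor C_21 = -12
Entry delta = 3 - 1 = 2
Det delta = entry_delta * cofactor = 2 * -12 = -24

Answer: -24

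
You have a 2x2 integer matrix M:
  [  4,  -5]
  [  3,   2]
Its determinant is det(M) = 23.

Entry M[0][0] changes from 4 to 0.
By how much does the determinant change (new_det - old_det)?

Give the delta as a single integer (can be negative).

Answer: -8

Derivation:
Cofactor C_00 = 2
Entry delta = 0 - 4 = -4
Det delta = entry_delta * cofactor = -4 * 2 = -8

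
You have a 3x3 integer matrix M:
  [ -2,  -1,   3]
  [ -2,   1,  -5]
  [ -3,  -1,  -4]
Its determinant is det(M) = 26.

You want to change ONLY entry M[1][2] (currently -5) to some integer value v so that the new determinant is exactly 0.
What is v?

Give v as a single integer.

det is linear in entry M[1][2]: det = old_det + (v - -5) * C_12
Cofactor C_12 = 1
Want det = 0: 26 + (v - -5) * 1 = 0
  (v - -5) = -26 / 1 = -26
  v = -5 + (-26) = -31

Answer: -31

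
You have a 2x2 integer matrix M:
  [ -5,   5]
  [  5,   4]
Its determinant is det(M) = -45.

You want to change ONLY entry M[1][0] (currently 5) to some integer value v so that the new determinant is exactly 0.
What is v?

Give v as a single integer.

Answer: -4

Derivation:
det is linear in entry M[1][0]: det = old_det + (v - 5) * C_10
Cofactor C_10 = -5
Want det = 0: -45 + (v - 5) * -5 = 0
  (v - 5) = 45 / -5 = -9
  v = 5 + (-9) = -4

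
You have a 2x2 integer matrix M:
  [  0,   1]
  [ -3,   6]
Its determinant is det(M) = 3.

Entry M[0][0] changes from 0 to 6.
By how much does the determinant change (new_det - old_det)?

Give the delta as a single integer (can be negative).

Answer: 36

Derivation:
Cofactor C_00 = 6
Entry delta = 6 - 0 = 6
Det delta = entry_delta * cofactor = 6 * 6 = 36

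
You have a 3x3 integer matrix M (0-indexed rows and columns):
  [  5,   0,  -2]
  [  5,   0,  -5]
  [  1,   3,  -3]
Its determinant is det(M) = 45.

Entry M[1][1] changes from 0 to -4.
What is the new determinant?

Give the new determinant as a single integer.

Answer: 97

Derivation:
det is linear in row 1: changing M[1][1] by delta changes det by delta * cofactor(1,1).
Cofactor C_11 = (-1)^(1+1) * minor(1,1) = -13
Entry delta = -4 - 0 = -4
Det delta = -4 * -13 = 52
New det = 45 + 52 = 97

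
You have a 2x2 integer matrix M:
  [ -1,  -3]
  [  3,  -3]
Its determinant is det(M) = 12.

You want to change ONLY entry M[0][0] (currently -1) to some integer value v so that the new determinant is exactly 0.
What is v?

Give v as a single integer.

det is linear in entry M[0][0]: det = old_det + (v - -1) * C_00
Cofactor C_00 = -3
Want det = 0: 12 + (v - -1) * -3 = 0
  (v - -1) = -12 / -3 = 4
  v = -1 + (4) = 3

Answer: 3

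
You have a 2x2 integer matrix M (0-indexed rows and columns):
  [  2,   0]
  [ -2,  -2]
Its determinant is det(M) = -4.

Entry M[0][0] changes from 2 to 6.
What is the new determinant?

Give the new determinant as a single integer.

Answer: -12

Derivation:
det is linear in row 0: changing M[0][0] by delta changes det by delta * cofactor(0,0).
Cofactor C_00 = (-1)^(0+0) * minor(0,0) = -2
Entry delta = 6 - 2 = 4
Det delta = 4 * -2 = -8
New det = -4 + -8 = -12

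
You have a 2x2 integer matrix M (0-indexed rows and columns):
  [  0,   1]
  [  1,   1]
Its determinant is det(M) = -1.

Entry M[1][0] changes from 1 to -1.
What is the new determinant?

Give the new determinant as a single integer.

Answer: 1

Derivation:
det is linear in row 1: changing M[1][0] by delta changes det by delta * cofactor(1,0).
Cofactor C_10 = (-1)^(1+0) * minor(1,0) = -1
Entry delta = -1 - 1 = -2
Det delta = -2 * -1 = 2
New det = -1 + 2 = 1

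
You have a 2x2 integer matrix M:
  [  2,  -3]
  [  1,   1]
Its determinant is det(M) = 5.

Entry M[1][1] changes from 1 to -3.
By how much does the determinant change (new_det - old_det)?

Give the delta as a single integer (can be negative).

Answer: -8

Derivation:
Cofactor C_11 = 2
Entry delta = -3 - 1 = -4
Det delta = entry_delta * cofactor = -4 * 2 = -8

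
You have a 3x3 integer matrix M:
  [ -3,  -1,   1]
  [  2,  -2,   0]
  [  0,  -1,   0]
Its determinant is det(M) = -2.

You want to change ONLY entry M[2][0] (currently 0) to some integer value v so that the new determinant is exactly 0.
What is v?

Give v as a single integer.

det is linear in entry M[2][0]: det = old_det + (v - 0) * C_20
Cofactor C_20 = 2
Want det = 0: -2 + (v - 0) * 2 = 0
  (v - 0) = 2 / 2 = 1
  v = 0 + (1) = 1

Answer: 1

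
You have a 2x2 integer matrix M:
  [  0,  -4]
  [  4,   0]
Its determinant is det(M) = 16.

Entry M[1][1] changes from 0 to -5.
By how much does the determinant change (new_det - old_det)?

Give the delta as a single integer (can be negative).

Answer: 0

Derivation:
Cofactor C_11 = 0
Entry delta = -5 - 0 = -5
Det delta = entry_delta * cofactor = -5 * 0 = 0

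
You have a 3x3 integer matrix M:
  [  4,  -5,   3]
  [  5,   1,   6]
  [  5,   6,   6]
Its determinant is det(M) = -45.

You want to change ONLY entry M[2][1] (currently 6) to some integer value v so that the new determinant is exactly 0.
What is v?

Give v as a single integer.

det is linear in entry M[2][1]: det = old_det + (v - 6) * C_21
Cofactor C_21 = -9
Want det = 0: -45 + (v - 6) * -9 = 0
  (v - 6) = 45 / -9 = -5
  v = 6 + (-5) = 1

Answer: 1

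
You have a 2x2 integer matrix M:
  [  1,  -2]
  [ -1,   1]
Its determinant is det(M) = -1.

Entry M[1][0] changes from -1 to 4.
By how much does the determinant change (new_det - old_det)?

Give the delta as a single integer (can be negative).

Answer: 10

Derivation:
Cofactor C_10 = 2
Entry delta = 4 - -1 = 5
Det delta = entry_delta * cofactor = 5 * 2 = 10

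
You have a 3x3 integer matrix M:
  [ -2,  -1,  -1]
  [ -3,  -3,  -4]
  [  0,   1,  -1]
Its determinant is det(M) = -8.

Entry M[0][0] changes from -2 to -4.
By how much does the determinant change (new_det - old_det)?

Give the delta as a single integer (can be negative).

Answer: -14

Derivation:
Cofactor C_00 = 7
Entry delta = -4 - -2 = -2
Det delta = entry_delta * cofactor = -2 * 7 = -14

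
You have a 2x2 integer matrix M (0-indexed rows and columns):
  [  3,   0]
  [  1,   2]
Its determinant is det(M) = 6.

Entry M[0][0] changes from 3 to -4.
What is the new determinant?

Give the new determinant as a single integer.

Answer: -8

Derivation:
det is linear in row 0: changing M[0][0] by delta changes det by delta * cofactor(0,0).
Cofactor C_00 = (-1)^(0+0) * minor(0,0) = 2
Entry delta = -4 - 3 = -7
Det delta = -7 * 2 = -14
New det = 6 + -14 = -8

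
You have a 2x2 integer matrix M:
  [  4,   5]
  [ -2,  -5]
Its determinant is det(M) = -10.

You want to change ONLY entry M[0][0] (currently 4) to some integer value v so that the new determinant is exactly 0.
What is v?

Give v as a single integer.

Answer: 2

Derivation:
det is linear in entry M[0][0]: det = old_det + (v - 4) * C_00
Cofactor C_00 = -5
Want det = 0: -10 + (v - 4) * -5 = 0
  (v - 4) = 10 / -5 = -2
  v = 4 + (-2) = 2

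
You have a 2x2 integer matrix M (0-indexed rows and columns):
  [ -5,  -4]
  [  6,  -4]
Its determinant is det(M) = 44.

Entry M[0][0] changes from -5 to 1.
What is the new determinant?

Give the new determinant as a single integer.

det is linear in row 0: changing M[0][0] by delta changes det by delta * cofactor(0,0).
Cofactor C_00 = (-1)^(0+0) * minor(0,0) = -4
Entry delta = 1 - -5 = 6
Det delta = 6 * -4 = -24
New det = 44 + -24 = 20

Answer: 20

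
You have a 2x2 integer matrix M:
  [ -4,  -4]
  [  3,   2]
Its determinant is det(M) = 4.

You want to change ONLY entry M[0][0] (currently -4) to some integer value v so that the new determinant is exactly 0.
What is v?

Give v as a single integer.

det is linear in entry M[0][0]: det = old_det + (v - -4) * C_00
Cofactor C_00 = 2
Want det = 0: 4 + (v - -4) * 2 = 0
  (v - -4) = -4 / 2 = -2
  v = -4 + (-2) = -6

Answer: -6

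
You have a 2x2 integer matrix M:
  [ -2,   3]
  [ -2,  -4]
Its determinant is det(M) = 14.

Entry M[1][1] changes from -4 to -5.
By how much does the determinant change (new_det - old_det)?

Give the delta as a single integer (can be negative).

Cofactor C_11 = -2
Entry delta = -5 - -4 = -1
Det delta = entry_delta * cofactor = -1 * -2 = 2

Answer: 2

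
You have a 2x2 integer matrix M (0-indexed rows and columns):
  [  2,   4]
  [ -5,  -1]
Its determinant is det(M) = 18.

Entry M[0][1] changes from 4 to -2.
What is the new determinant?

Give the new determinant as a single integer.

Answer: -12

Derivation:
det is linear in row 0: changing M[0][1] by delta changes det by delta * cofactor(0,1).
Cofactor C_01 = (-1)^(0+1) * minor(0,1) = 5
Entry delta = -2 - 4 = -6
Det delta = -6 * 5 = -30
New det = 18 + -30 = -12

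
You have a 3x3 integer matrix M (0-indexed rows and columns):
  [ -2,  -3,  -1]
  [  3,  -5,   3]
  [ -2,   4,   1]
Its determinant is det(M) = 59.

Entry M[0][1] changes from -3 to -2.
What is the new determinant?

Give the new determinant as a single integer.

Answer: 50

Derivation:
det is linear in row 0: changing M[0][1] by delta changes det by delta * cofactor(0,1).
Cofactor C_01 = (-1)^(0+1) * minor(0,1) = -9
Entry delta = -2 - -3 = 1
Det delta = 1 * -9 = -9
New det = 59 + -9 = 50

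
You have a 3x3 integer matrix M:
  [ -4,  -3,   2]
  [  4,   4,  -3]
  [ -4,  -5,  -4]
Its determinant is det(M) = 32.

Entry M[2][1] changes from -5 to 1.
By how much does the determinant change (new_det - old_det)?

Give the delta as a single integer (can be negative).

Answer: -24

Derivation:
Cofactor C_21 = -4
Entry delta = 1 - -5 = 6
Det delta = entry_delta * cofactor = 6 * -4 = -24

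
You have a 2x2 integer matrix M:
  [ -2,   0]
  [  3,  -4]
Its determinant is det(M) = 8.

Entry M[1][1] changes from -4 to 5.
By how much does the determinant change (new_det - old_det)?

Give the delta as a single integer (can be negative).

Answer: -18

Derivation:
Cofactor C_11 = -2
Entry delta = 5 - -4 = 9
Det delta = entry_delta * cofactor = 9 * -2 = -18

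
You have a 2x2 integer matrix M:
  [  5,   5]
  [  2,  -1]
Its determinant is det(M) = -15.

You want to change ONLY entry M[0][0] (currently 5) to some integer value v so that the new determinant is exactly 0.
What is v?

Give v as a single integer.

det is linear in entry M[0][0]: det = old_det + (v - 5) * C_00
Cofactor C_00 = -1
Want det = 0: -15 + (v - 5) * -1 = 0
  (v - 5) = 15 / -1 = -15
  v = 5 + (-15) = -10

Answer: -10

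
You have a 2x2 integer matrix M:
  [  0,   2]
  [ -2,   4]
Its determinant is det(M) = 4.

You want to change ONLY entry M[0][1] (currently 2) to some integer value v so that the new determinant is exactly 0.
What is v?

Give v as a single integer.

Answer: 0

Derivation:
det is linear in entry M[0][1]: det = old_det + (v - 2) * C_01
Cofactor C_01 = 2
Want det = 0: 4 + (v - 2) * 2 = 0
  (v - 2) = -4 / 2 = -2
  v = 2 + (-2) = 0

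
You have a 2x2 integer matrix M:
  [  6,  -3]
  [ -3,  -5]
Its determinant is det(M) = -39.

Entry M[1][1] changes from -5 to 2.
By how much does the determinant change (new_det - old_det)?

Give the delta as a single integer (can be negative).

Answer: 42

Derivation:
Cofactor C_11 = 6
Entry delta = 2 - -5 = 7
Det delta = entry_delta * cofactor = 7 * 6 = 42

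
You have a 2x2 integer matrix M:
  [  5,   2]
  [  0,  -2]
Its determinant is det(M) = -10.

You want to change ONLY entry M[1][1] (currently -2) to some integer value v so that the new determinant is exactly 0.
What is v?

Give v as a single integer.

det is linear in entry M[1][1]: det = old_det + (v - -2) * C_11
Cofactor C_11 = 5
Want det = 0: -10 + (v - -2) * 5 = 0
  (v - -2) = 10 / 5 = 2
  v = -2 + (2) = 0

Answer: 0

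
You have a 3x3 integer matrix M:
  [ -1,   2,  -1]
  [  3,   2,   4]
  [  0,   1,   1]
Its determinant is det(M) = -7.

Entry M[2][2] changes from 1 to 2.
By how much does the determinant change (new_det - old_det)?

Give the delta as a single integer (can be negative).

Answer: -8

Derivation:
Cofactor C_22 = -8
Entry delta = 2 - 1 = 1
Det delta = entry_delta * cofactor = 1 * -8 = -8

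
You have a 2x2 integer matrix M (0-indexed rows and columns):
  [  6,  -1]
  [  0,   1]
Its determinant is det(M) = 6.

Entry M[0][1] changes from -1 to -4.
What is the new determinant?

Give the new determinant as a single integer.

det is linear in row 0: changing M[0][1] by delta changes det by delta * cofactor(0,1).
Cofactor C_01 = (-1)^(0+1) * minor(0,1) = 0
Entry delta = -4 - -1 = -3
Det delta = -3 * 0 = 0
New det = 6 + 0 = 6

Answer: 6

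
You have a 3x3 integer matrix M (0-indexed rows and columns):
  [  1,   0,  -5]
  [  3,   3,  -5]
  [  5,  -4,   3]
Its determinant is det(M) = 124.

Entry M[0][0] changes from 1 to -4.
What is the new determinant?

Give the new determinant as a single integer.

Answer: 179

Derivation:
det is linear in row 0: changing M[0][0] by delta changes det by delta * cofactor(0,0).
Cofactor C_00 = (-1)^(0+0) * minor(0,0) = -11
Entry delta = -4 - 1 = -5
Det delta = -5 * -11 = 55
New det = 124 + 55 = 179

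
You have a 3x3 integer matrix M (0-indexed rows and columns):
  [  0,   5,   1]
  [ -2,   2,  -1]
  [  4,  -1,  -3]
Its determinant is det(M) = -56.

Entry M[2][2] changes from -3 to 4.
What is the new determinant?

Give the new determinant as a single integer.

Answer: 14

Derivation:
det is linear in row 2: changing M[2][2] by delta changes det by delta * cofactor(2,2).
Cofactor C_22 = (-1)^(2+2) * minor(2,2) = 10
Entry delta = 4 - -3 = 7
Det delta = 7 * 10 = 70
New det = -56 + 70 = 14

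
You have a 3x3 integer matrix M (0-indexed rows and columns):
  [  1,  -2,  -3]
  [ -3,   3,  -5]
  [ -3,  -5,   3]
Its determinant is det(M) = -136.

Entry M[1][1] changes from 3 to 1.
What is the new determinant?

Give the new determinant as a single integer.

det is linear in row 1: changing M[1][1] by delta changes det by delta * cofactor(1,1).
Cofactor C_11 = (-1)^(1+1) * minor(1,1) = -6
Entry delta = 1 - 3 = -2
Det delta = -2 * -6 = 12
New det = -136 + 12 = -124

Answer: -124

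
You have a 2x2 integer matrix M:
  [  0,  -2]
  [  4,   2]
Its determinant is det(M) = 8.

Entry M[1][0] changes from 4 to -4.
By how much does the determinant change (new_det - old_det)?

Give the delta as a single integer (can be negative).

Answer: -16

Derivation:
Cofactor C_10 = 2
Entry delta = -4 - 4 = -8
Det delta = entry_delta * cofactor = -8 * 2 = -16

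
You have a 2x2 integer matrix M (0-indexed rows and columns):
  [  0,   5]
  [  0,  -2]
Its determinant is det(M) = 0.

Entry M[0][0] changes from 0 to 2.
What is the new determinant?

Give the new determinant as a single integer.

det is linear in row 0: changing M[0][0] by delta changes det by delta * cofactor(0,0).
Cofactor C_00 = (-1)^(0+0) * minor(0,0) = -2
Entry delta = 2 - 0 = 2
Det delta = 2 * -2 = -4
New det = 0 + -4 = -4

Answer: -4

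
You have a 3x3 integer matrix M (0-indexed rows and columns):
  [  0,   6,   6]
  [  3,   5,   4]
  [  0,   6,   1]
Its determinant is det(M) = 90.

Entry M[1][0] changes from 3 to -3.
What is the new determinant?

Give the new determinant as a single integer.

Answer: -90

Derivation:
det is linear in row 1: changing M[1][0] by delta changes det by delta * cofactor(1,0).
Cofactor C_10 = (-1)^(1+0) * minor(1,0) = 30
Entry delta = -3 - 3 = -6
Det delta = -6 * 30 = -180
New det = 90 + -180 = -90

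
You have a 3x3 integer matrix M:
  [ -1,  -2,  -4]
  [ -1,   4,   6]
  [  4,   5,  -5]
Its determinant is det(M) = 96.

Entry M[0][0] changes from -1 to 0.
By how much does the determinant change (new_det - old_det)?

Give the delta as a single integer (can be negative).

Answer: -50

Derivation:
Cofactor C_00 = -50
Entry delta = 0 - -1 = 1
Det delta = entry_delta * cofactor = 1 * -50 = -50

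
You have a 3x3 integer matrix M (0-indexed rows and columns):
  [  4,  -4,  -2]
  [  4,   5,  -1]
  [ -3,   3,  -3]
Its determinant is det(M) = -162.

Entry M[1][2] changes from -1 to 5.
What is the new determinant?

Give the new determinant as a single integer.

Answer: -162

Derivation:
det is linear in row 1: changing M[1][2] by delta changes det by delta * cofactor(1,2).
Cofactor C_12 = (-1)^(1+2) * minor(1,2) = 0
Entry delta = 5 - -1 = 6
Det delta = 6 * 0 = 0
New det = -162 + 0 = -162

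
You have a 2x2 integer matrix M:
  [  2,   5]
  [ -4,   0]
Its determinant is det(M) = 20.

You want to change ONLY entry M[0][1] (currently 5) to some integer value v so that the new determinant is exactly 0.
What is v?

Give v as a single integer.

det is linear in entry M[0][1]: det = old_det + (v - 5) * C_01
Cofactor C_01 = 4
Want det = 0: 20 + (v - 5) * 4 = 0
  (v - 5) = -20 / 4 = -5
  v = 5 + (-5) = 0

Answer: 0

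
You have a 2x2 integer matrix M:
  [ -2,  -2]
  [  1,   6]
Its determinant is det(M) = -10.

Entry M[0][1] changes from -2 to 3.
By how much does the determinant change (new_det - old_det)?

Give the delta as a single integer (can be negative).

Answer: -5

Derivation:
Cofactor C_01 = -1
Entry delta = 3 - -2 = 5
Det delta = entry_delta * cofactor = 5 * -1 = -5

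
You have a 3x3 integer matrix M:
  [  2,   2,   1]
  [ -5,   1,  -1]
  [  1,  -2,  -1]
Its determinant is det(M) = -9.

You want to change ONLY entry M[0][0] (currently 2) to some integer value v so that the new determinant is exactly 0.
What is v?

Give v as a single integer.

det is linear in entry M[0][0]: det = old_det + (v - 2) * C_00
Cofactor C_00 = -3
Want det = 0: -9 + (v - 2) * -3 = 0
  (v - 2) = 9 / -3 = -3
  v = 2 + (-3) = -1

Answer: -1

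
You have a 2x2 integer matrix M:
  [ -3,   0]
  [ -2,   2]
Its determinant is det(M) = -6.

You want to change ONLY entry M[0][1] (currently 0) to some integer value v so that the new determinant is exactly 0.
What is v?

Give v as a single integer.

Answer: 3

Derivation:
det is linear in entry M[0][1]: det = old_det + (v - 0) * C_01
Cofactor C_01 = 2
Want det = 0: -6 + (v - 0) * 2 = 0
  (v - 0) = 6 / 2 = 3
  v = 0 + (3) = 3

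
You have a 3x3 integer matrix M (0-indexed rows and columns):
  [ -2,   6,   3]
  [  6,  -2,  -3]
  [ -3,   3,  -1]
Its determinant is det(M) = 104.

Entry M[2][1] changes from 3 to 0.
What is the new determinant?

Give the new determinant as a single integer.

Answer: 68

Derivation:
det is linear in row 2: changing M[2][1] by delta changes det by delta * cofactor(2,1).
Cofactor C_21 = (-1)^(2+1) * minor(2,1) = 12
Entry delta = 0 - 3 = -3
Det delta = -3 * 12 = -36
New det = 104 + -36 = 68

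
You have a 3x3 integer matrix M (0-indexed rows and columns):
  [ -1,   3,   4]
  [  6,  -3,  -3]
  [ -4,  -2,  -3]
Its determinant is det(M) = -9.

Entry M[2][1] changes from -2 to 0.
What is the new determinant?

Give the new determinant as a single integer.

det is linear in row 2: changing M[2][1] by delta changes det by delta * cofactor(2,1).
Cofactor C_21 = (-1)^(2+1) * minor(2,1) = 21
Entry delta = 0 - -2 = 2
Det delta = 2 * 21 = 42
New det = -9 + 42 = 33

Answer: 33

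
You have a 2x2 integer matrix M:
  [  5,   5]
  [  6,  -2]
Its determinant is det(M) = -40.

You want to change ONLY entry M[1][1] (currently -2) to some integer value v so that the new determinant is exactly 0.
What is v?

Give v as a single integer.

det is linear in entry M[1][1]: det = old_det + (v - -2) * C_11
Cofactor C_11 = 5
Want det = 0: -40 + (v - -2) * 5 = 0
  (v - -2) = 40 / 5 = 8
  v = -2 + (8) = 6

Answer: 6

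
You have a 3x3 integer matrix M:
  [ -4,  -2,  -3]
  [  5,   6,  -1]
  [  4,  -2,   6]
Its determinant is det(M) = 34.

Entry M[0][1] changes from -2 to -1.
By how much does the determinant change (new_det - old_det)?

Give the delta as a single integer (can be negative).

Cofactor C_01 = -34
Entry delta = -1 - -2 = 1
Det delta = entry_delta * cofactor = 1 * -34 = -34

Answer: -34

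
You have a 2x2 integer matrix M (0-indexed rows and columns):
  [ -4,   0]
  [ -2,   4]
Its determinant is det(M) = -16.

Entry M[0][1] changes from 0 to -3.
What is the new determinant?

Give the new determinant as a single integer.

Answer: -22

Derivation:
det is linear in row 0: changing M[0][1] by delta changes det by delta * cofactor(0,1).
Cofactor C_01 = (-1)^(0+1) * minor(0,1) = 2
Entry delta = -3 - 0 = -3
Det delta = -3 * 2 = -6
New det = -16 + -6 = -22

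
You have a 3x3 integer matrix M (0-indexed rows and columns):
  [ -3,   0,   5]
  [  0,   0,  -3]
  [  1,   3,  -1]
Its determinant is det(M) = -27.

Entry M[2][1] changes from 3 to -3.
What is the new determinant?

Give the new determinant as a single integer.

Answer: 27

Derivation:
det is linear in row 2: changing M[2][1] by delta changes det by delta * cofactor(2,1).
Cofactor C_21 = (-1)^(2+1) * minor(2,1) = -9
Entry delta = -3 - 3 = -6
Det delta = -6 * -9 = 54
New det = -27 + 54 = 27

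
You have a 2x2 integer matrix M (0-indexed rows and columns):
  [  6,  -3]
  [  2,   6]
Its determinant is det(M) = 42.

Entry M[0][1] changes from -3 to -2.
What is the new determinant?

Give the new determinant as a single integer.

det is linear in row 0: changing M[0][1] by delta changes det by delta * cofactor(0,1).
Cofactor C_01 = (-1)^(0+1) * minor(0,1) = -2
Entry delta = -2 - -3 = 1
Det delta = 1 * -2 = -2
New det = 42 + -2 = 40

Answer: 40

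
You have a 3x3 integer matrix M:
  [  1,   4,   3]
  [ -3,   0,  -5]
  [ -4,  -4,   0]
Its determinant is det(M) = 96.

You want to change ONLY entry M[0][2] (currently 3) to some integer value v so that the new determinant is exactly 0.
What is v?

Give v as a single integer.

Answer: -5

Derivation:
det is linear in entry M[0][2]: det = old_det + (v - 3) * C_02
Cofactor C_02 = 12
Want det = 0: 96 + (v - 3) * 12 = 0
  (v - 3) = -96 / 12 = -8
  v = 3 + (-8) = -5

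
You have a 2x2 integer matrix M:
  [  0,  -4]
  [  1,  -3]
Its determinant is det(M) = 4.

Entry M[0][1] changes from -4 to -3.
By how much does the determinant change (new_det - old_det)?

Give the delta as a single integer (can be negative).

Answer: -1

Derivation:
Cofactor C_01 = -1
Entry delta = -3 - -4 = 1
Det delta = entry_delta * cofactor = 1 * -1 = -1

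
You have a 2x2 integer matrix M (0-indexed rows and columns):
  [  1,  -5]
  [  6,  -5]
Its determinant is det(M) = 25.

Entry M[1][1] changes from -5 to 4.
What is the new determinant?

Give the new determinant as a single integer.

det is linear in row 1: changing M[1][1] by delta changes det by delta * cofactor(1,1).
Cofactor C_11 = (-1)^(1+1) * minor(1,1) = 1
Entry delta = 4 - -5 = 9
Det delta = 9 * 1 = 9
New det = 25 + 9 = 34

Answer: 34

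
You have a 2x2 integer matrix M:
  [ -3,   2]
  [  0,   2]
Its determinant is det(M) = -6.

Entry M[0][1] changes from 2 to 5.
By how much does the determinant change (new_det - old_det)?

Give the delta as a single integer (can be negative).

Cofactor C_01 = 0
Entry delta = 5 - 2 = 3
Det delta = entry_delta * cofactor = 3 * 0 = 0

Answer: 0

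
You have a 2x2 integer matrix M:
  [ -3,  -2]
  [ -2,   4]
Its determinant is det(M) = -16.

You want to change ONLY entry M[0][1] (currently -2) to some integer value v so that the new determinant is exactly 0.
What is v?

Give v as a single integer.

Answer: 6

Derivation:
det is linear in entry M[0][1]: det = old_det + (v - -2) * C_01
Cofactor C_01 = 2
Want det = 0: -16 + (v - -2) * 2 = 0
  (v - -2) = 16 / 2 = 8
  v = -2 + (8) = 6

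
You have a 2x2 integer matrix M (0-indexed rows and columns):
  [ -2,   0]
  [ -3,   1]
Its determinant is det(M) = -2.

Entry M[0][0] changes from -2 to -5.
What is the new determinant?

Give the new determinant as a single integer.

det is linear in row 0: changing M[0][0] by delta changes det by delta * cofactor(0,0).
Cofactor C_00 = (-1)^(0+0) * minor(0,0) = 1
Entry delta = -5 - -2 = -3
Det delta = -3 * 1 = -3
New det = -2 + -3 = -5

Answer: -5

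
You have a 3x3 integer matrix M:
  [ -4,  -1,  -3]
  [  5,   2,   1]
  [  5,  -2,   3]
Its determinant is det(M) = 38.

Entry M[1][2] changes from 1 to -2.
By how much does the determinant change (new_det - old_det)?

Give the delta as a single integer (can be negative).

Answer: 39

Derivation:
Cofactor C_12 = -13
Entry delta = -2 - 1 = -3
Det delta = entry_delta * cofactor = -3 * -13 = 39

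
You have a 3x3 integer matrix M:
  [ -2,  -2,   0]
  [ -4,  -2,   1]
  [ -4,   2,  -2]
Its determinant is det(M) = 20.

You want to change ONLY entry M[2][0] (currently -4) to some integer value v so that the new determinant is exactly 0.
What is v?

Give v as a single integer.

Answer: 6

Derivation:
det is linear in entry M[2][0]: det = old_det + (v - -4) * C_20
Cofactor C_20 = -2
Want det = 0: 20 + (v - -4) * -2 = 0
  (v - -4) = -20 / -2 = 10
  v = -4 + (10) = 6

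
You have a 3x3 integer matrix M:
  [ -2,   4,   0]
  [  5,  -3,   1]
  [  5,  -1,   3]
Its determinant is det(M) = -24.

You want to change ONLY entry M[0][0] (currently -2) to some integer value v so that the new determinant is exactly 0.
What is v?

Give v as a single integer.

det is linear in entry M[0][0]: det = old_det + (v - -2) * C_00
Cofactor C_00 = -8
Want det = 0: -24 + (v - -2) * -8 = 0
  (v - -2) = 24 / -8 = -3
  v = -2 + (-3) = -5

Answer: -5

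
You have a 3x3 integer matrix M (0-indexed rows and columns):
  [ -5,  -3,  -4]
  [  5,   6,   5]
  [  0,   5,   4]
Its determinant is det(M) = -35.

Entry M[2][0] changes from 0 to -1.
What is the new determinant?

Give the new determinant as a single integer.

det is linear in row 2: changing M[2][0] by delta changes det by delta * cofactor(2,0).
Cofactor C_20 = (-1)^(2+0) * minor(2,0) = 9
Entry delta = -1 - 0 = -1
Det delta = -1 * 9 = -9
New det = -35 + -9 = -44

Answer: -44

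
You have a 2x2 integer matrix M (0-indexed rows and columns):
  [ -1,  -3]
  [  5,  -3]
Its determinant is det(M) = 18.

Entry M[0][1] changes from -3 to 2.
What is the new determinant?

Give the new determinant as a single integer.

Answer: -7

Derivation:
det is linear in row 0: changing M[0][1] by delta changes det by delta * cofactor(0,1).
Cofactor C_01 = (-1)^(0+1) * minor(0,1) = -5
Entry delta = 2 - -3 = 5
Det delta = 5 * -5 = -25
New det = 18 + -25 = -7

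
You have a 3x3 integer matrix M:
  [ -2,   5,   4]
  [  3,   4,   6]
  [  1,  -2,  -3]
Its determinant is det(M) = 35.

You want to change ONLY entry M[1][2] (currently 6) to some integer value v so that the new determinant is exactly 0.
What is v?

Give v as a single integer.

det is linear in entry M[1][2]: det = old_det + (v - 6) * C_12
Cofactor C_12 = 1
Want det = 0: 35 + (v - 6) * 1 = 0
  (v - 6) = -35 / 1 = -35
  v = 6 + (-35) = -29

Answer: -29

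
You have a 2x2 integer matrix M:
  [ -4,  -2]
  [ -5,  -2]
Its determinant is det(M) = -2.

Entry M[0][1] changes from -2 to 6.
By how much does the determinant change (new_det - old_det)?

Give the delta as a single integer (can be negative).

Answer: 40

Derivation:
Cofactor C_01 = 5
Entry delta = 6 - -2 = 8
Det delta = entry_delta * cofactor = 8 * 5 = 40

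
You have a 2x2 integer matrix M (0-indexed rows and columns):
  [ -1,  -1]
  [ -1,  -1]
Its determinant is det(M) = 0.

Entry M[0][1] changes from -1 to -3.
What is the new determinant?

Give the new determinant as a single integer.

Answer: -2

Derivation:
det is linear in row 0: changing M[0][1] by delta changes det by delta * cofactor(0,1).
Cofactor C_01 = (-1)^(0+1) * minor(0,1) = 1
Entry delta = -3 - -1 = -2
Det delta = -2 * 1 = -2
New det = 0 + -2 = -2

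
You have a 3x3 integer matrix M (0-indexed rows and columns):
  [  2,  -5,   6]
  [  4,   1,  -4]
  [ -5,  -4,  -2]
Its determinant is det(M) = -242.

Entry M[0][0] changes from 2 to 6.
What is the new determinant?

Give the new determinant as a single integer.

det is linear in row 0: changing M[0][0] by delta changes det by delta * cofactor(0,0).
Cofactor C_00 = (-1)^(0+0) * minor(0,0) = -18
Entry delta = 6 - 2 = 4
Det delta = 4 * -18 = -72
New det = -242 + -72 = -314

Answer: -314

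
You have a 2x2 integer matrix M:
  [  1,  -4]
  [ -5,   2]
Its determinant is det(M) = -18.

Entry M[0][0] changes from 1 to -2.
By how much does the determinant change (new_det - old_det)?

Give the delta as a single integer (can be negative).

Cofactor C_00 = 2
Entry delta = -2 - 1 = -3
Det delta = entry_delta * cofactor = -3 * 2 = -6

Answer: -6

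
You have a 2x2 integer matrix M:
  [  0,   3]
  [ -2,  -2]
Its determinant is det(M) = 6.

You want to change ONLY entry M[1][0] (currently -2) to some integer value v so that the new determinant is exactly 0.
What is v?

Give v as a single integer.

det is linear in entry M[1][0]: det = old_det + (v - -2) * C_10
Cofactor C_10 = -3
Want det = 0: 6 + (v - -2) * -3 = 0
  (v - -2) = -6 / -3 = 2
  v = -2 + (2) = 0

Answer: 0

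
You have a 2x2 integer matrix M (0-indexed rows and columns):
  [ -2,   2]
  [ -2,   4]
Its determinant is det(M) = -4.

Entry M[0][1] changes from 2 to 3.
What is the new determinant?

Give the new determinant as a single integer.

det is linear in row 0: changing M[0][1] by delta changes det by delta * cofactor(0,1).
Cofactor C_01 = (-1)^(0+1) * minor(0,1) = 2
Entry delta = 3 - 2 = 1
Det delta = 1 * 2 = 2
New det = -4 + 2 = -2

Answer: -2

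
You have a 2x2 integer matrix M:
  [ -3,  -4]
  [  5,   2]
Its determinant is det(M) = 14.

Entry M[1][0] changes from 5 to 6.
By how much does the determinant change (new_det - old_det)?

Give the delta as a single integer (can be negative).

Answer: 4

Derivation:
Cofactor C_10 = 4
Entry delta = 6 - 5 = 1
Det delta = entry_delta * cofactor = 1 * 4 = 4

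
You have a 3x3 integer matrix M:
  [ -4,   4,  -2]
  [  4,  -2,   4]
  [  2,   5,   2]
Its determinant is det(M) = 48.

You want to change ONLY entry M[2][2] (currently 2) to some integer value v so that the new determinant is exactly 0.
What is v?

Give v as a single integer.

det is linear in entry M[2][2]: det = old_det + (v - 2) * C_22
Cofactor C_22 = -8
Want det = 0: 48 + (v - 2) * -8 = 0
  (v - 2) = -48 / -8 = 6
  v = 2 + (6) = 8

Answer: 8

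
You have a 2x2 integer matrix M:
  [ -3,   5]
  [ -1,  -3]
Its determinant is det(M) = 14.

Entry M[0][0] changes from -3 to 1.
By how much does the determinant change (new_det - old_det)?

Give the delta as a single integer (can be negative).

Answer: -12

Derivation:
Cofactor C_00 = -3
Entry delta = 1 - -3 = 4
Det delta = entry_delta * cofactor = 4 * -3 = -12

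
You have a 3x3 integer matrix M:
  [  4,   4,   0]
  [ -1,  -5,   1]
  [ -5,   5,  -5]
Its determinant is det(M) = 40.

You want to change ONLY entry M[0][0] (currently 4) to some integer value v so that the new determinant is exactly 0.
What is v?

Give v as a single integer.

det is linear in entry M[0][0]: det = old_det + (v - 4) * C_00
Cofactor C_00 = 20
Want det = 0: 40 + (v - 4) * 20 = 0
  (v - 4) = -40 / 20 = -2
  v = 4 + (-2) = 2

Answer: 2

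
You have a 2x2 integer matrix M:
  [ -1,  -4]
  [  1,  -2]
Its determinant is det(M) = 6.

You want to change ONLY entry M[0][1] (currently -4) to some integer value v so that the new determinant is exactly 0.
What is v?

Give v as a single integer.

det is linear in entry M[0][1]: det = old_det + (v - -4) * C_01
Cofactor C_01 = -1
Want det = 0: 6 + (v - -4) * -1 = 0
  (v - -4) = -6 / -1 = 6
  v = -4 + (6) = 2

Answer: 2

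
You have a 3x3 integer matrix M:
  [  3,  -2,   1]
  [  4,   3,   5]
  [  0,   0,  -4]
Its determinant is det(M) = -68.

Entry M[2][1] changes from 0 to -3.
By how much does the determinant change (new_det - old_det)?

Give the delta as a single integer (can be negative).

Answer: 33

Derivation:
Cofactor C_21 = -11
Entry delta = -3 - 0 = -3
Det delta = entry_delta * cofactor = -3 * -11 = 33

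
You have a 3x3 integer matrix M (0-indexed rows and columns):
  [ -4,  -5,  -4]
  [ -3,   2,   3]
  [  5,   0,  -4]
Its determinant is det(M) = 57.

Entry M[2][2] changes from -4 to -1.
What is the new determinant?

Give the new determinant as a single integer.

Answer: -12

Derivation:
det is linear in row 2: changing M[2][2] by delta changes det by delta * cofactor(2,2).
Cofactor C_22 = (-1)^(2+2) * minor(2,2) = -23
Entry delta = -1 - -4 = 3
Det delta = 3 * -23 = -69
New det = 57 + -69 = -12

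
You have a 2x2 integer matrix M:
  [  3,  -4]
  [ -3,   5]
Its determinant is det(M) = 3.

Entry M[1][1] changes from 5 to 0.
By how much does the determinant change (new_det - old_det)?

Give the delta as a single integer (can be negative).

Cofactor C_11 = 3
Entry delta = 0 - 5 = -5
Det delta = entry_delta * cofactor = -5 * 3 = -15

Answer: -15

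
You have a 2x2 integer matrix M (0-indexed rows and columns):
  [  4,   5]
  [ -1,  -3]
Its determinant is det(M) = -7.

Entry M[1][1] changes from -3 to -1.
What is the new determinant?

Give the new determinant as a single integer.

Answer: 1

Derivation:
det is linear in row 1: changing M[1][1] by delta changes det by delta * cofactor(1,1).
Cofactor C_11 = (-1)^(1+1) * minor(1,1) = 4
Entry delta = -1 - -3 = 2
Det delta = 2 * 4 = 8
New det = -7 + 8 = 1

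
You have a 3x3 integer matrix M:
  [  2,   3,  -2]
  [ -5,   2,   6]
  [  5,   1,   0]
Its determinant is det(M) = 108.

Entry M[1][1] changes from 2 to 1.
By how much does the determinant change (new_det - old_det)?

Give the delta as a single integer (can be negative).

Answer: -10

Derivation:
Cofactor C_11 = 10
Entry delta = 1 - 2 = -1
Det delta = entry_delta * cofactor = -1 * 10 = -10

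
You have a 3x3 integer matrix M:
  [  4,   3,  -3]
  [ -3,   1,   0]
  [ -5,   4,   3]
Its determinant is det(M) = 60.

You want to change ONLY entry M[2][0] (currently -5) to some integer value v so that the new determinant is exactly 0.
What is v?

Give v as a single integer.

Answer: -25

Derivation:
det is linear in entry M[2][0]: det = old_det + (v - -5) * C_20
Cofactor C_20 = 3
Want det = 0: 60 + (v - -5) * 3 = 0
  (v - -5) = -60 / 3 = -20
  v = -5 + (-20) = -25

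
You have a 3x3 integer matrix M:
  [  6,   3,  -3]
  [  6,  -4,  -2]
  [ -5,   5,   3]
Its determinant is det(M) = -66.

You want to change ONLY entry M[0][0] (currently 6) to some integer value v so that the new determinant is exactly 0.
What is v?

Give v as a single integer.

Answer: -27

Derivation:
det is linear in entry M[0][0]: det = old_det + (v - 6) * C_00
Cofactor C_00 = -2
Want det = 0: -66 + (v - 6) * -2 = 0
  (v - 6) = 66 / -2 = -33
  v = 6 + (-33) = -27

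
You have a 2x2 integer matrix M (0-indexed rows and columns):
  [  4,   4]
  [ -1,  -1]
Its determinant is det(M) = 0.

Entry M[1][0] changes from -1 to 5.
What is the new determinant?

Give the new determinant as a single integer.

det is linear in row 1: changing M[1][0] by delta changes det by delta * cofactor(1,0).
Cofactor C_10 = (-1)^(1+0) * minor(1,0) = -4
Entry delta = 5 - -1 = 6
Det delta = 6 * -4 = -24
New det = 0 + -24 = -24

Answer: -24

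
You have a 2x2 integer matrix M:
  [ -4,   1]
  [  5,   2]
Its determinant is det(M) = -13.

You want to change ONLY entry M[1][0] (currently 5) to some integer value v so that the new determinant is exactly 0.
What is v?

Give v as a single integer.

det is linear in entry M[1][0]: det = old_det + (v - 5) * C_10
Cofactor C_10 = -1
Want det = 0: -13 + (v - 5) * -1 = 0
  (v - 5) = 13 / -1 = -13
  v = 5 + (-13) = -8

Answer: -8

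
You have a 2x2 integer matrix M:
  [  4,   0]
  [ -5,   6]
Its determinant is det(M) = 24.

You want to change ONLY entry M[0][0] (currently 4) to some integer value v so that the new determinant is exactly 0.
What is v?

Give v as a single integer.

Answer: 0

Derivation:
det is linear in entry M[0][0]: det = old_det + (v - 4) * C_00
Cofactor C_00 = 6
Want det = 0: 24 + (v - 4) * 6 = 0
  (v - 4) = -24 / 6 = -4
  v = 4 + (-4) = 0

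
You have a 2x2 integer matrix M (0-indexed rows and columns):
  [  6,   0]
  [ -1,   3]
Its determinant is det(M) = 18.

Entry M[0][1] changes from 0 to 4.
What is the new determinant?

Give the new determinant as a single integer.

det is linear in row 0: changing M[0][1] by delta changes det by delta * cofactor(0,1).
Cofactor C_01 = (-1)^(0+1) * minor(0,1) = 1
Entry delta = 4 - 0 = 4
Det delta = 4 * 1 = 4
New det = 18 + 4 = 22

Answer: 22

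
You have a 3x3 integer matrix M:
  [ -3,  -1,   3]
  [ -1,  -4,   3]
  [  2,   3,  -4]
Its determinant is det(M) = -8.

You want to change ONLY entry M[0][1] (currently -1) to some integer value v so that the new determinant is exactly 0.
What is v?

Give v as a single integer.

Answer: 3

Derivation:
det is linear in entry M[0][1]: det = old_det + (v - -1) * C_01
Cofactor C_01 = 2
Want det = 0: -8 + (v - -1) * 2 = 0
  (v - -1) = 8 / 2 = 4
  v = -1 + (4) = 3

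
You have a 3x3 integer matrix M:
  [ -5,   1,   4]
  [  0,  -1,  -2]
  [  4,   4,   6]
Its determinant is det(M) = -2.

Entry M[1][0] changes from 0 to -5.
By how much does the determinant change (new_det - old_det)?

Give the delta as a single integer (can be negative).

Cofactor C_10 = 10
Entry delta = -5 - 0 = -5
Det delta = entry_delta * cofactor = -5 * 10 = -50

Answer: -50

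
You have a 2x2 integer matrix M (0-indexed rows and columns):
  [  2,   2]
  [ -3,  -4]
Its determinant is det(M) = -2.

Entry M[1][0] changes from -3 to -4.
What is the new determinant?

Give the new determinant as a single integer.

det is linear in row 1: changing M[1][0] by delta changes det by delta * cofactor(1,0).
Cofactor C_10 = (-1)^(1+0) * minor(1,0) = -2
Entry delta = -4 - -3 = -1
Det delta = -1 * -2 = 2
New det = -2 + 2 = 0

Answer: 0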